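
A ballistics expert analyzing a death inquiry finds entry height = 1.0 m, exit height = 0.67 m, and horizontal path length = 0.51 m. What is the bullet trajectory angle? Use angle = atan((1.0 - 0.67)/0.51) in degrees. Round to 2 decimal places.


Bullet trajectory angle:
Height difference = 1.0 - 0.67 = 0.33 m
angle = atan(0.33 / 0.51)
angle = atan(0.647059)
angle = 32.91 degrees

32.91


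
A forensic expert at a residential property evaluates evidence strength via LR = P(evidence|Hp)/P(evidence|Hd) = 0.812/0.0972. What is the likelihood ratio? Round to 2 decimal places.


Likelihood ratio calculation:
LR = P(E|Hp) / P(E|Hd)
LR = 0.812 / 0.0972
LR = 8.35

8.35


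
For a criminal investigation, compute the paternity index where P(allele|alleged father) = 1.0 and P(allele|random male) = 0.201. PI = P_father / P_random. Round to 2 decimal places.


Paternity Index calculation:
PI = P(allele|father) / P(allele|random)
PI = 1.0 / 0.201
PI = 4.98

4.98


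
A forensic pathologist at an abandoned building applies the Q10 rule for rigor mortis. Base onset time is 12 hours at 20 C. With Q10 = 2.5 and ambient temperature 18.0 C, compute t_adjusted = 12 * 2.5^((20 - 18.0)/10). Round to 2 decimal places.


Rigor mortis time adjustment:
Exponent = (T_ref - T_actual) / 10 = (20 - 18.0) / 10 = 0.2
Q10 factor = 2.5^0.2 = 1.20112
t_adjusted = 12 * 1.20112 = 14.41 hours

14.41


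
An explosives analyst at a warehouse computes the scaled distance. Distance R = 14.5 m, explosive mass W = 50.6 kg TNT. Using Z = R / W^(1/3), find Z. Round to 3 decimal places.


Scaled distance calculation:
W^(1/3) = 50.6^(1/3) = 3.698709
Z = R / W^(1/3) = 14.5 / 3.698709
Z = 3.920 m/kg^(1/3)

3.920


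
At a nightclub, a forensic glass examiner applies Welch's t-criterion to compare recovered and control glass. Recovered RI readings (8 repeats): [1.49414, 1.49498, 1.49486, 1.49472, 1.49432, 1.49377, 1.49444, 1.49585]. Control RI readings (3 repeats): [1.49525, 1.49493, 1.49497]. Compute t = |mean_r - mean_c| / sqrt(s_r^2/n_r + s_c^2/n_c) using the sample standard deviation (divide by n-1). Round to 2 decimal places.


Welch's t-criterion for glass RI comparison:
Recovered mean = sum / n_r = 11.95708 / 8 = 1.494635
Control mean = sum / n_c = 4.48515 / 3 = 1.49505
Recovered sample variance s_r^2 = 3.97657e-07
Control sample variance s_c^2 = 3.04e-08
Welch SE (unpooled) = sqrt(s_r^2/n_r + s_c^2/n_c) = sqrt(4.97071e-08 + 1.01333e-08) = sqrt(5.98404e-08) = 0.000244623
|mean_r - mean_c| = 0.000415
t = 0.000415 / 0.000244623 = 1.70

1.70


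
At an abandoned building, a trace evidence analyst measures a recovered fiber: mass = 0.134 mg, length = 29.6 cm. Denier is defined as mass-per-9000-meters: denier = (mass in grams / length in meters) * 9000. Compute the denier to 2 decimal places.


Denier calculation:
Mass in grams = 0.134 mg / 1000 = 0.000134 g
Length in meters = 29.6 cm / 100 = 0.296 m
Linear density = mass / length = 0.000134 / 0.296 = 0.0004527 g/m
Denier = (g/m) * 9000 = 0.0004527 * 9000 = 4.07

4.07


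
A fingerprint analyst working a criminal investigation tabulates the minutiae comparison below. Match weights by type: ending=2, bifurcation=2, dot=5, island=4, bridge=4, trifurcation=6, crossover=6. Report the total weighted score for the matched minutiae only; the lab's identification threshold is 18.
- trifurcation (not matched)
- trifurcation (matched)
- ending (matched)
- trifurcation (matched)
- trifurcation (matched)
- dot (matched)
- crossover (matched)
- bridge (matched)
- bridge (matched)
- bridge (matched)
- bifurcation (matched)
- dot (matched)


Weighted minutiae match score:
  trifurcation: not matched, +0
  trifurcation: matched, +6 (running total 6)
  ending: matched, +2 (running total 8)
  trifurcation: matched, +6 (running total 14)
  trifurcation: matched, +6 (running total 20)
  dot: matched, +5 (running total 25)
  crossover: matched, +6 (running total 31)
  bridge: matched, +4 (running total 35)
  bridge: matched, +4 (running total 39)
  bridge: matched, +4 (running total 43)
  bifurcation: matched, +2 (running total 45)
  dot: matched, +5 (running total 50)
Total score = 50
Threshold = 18; verdict = identification

50


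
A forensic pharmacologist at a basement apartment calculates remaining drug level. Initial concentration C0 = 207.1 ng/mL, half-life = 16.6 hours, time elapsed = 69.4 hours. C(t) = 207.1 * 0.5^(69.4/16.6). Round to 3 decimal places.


Drug concentration decay:
Number of half-lives = t / t_half = 69.4 / 16.6 = 4.180723
Decay factor = 0.5^4.180723 = 0.0551413
C(t) = 207.1 * 0.0551413 = 11.420 ng/mL

11.420


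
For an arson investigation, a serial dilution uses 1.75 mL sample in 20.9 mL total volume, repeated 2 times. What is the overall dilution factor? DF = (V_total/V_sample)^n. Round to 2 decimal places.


Dilution factor calculation:
Single dilution = V_total / V_sample = 20.9 / 1.75 ≈ 11.942857
Number of dilutions = 2
Total DF = (20.9 / 1.75)^2 (full precision, rounded at the end) = 142.63

142.63


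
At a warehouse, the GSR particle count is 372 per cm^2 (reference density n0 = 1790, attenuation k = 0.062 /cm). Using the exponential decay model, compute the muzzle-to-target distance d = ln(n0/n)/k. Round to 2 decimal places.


GSR distance calculation:
n0/n = 1790 / 372 = 4.811828
ln(n0/n) = 1.571077
d = 1.571077 / 0.062 = 25.34 cm

25.34


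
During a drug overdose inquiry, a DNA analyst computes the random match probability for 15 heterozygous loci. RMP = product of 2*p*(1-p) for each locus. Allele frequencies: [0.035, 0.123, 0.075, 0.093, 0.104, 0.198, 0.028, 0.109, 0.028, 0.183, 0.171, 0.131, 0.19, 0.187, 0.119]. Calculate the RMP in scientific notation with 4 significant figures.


Computing RMP for 15 loci:
Locus 1: 2 * 0.035 * 0.965 = 0.06755
Locus 2: 2 * 0.123 * 0.877 = 0.215742
Locus 3: 2 * 0.075 * 0.925 = 0.13875
Locus 4: 2 * 0.093 * 0.907 = 0.168702
Locus 5: 2 * 0.104 * 0.896 = 0.186368
Locus 6: 2 * 0.198 * 0.802 = 0.317592
Locus 7: 2 * 0.028 * 0.972 = 0.054432
Locus 8: 2 * 0.109 * 0.891 = 0.194238
Locus 9: 2 * 0.028 * 0.972 = 0.054432
Locus 10: 2 * 0.183 * 0.817 = 0.299022
Locus 11: 2 * 0.171 * 0.829 = 0.283518
Locus 12: 2 * 0.131 * 0.869 = 0.227678
Locus 13: 2 * 0.19 * 0.81 = 0.3078
Locus 14: 2 * 0.187 * 0.813 = 0.304062
Locus 15: 2 * 0.119 * 0.881 = 0.209678
RMP = 4.401e-12

4.401e-12


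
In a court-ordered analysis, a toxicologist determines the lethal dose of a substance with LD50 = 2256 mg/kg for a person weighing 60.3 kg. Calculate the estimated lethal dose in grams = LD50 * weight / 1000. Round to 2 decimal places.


Lethal dose calculation:
Lethal dose = LD50 * body_weight / 1000
= 2256 * 60.3 / 1000
= 136036.8 / 1000
= 136.04 g

136.04


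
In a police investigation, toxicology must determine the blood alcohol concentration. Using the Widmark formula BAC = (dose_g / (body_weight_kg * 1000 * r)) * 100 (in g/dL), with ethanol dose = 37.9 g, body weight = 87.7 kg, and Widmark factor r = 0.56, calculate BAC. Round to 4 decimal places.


Applying the Widmark formula:
BAC = (dose_g / (body_wt * 1000 * r)) * 100
Denominator = 87.7 * 1000 * 0.56 = 49112
BAC = (37.9 / 49112) * 100
BAC = 0.0772 g/dL

0.0772


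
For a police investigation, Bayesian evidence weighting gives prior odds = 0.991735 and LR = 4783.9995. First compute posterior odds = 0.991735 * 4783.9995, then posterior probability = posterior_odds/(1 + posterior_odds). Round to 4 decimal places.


Bayesian evidence evaluation:
Posterior odds = prior_odds * LR = 0.991735 * 4783.9995 = 4744.46
Posterior probability = posterior_odds / (1 + posterior_odds)
= 4744.46 / (1 + 4744.46)
= 4744.46 / 4745.46
= 0.9998

0.9998


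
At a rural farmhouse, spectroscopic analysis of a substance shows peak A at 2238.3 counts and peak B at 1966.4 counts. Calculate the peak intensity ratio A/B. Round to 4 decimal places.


Spectral peak ratio:
Peak A = 2238.3 counts
Peak B = 1966.4 counts
Ratio = 2238.3 / 1966.4 = 1.1383

1.1383


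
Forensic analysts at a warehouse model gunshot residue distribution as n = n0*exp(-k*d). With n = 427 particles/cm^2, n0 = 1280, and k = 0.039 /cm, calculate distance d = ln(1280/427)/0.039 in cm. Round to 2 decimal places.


GSR distance calculation:
n0/n = 1280 / 427 = 2.997658
ln(n0/n) = 1.097831
d = 1.097831 / 0.039 = 28.15 cm

28.15


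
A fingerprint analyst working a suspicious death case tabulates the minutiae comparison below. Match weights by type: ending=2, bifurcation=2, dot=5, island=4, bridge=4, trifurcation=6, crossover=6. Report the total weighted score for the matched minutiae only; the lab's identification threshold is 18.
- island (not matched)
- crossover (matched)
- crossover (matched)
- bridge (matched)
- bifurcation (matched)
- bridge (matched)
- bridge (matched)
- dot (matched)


Weighted minutiae match score:
  island: not matched, +0
  crossover: matched, +6 (running total 6)
  crossover: matched, +6 (running total 12)
  bridge: matched, +4 (running total 16)
  bifurcation: matched, +2 (running total 18)
  bridge: matched, +4 (running total 22)
  bridge: matched, +4 (running total 26)
  dot: matched, +5 (running total 31)
Total score = 31
Threshold = 18; verdict = identification

31


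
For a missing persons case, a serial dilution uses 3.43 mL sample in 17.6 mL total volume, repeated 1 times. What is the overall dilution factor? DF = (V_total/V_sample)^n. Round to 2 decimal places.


Dilution factor calculation:
Single dilution = V_total / V_sample = 17.6 / 3.43 ≈ 5.131195
Number of dilutions = 1
Total DF = (17.6 / 3.43)^1 (full precision, rounded at the end) = 5.13

5.13


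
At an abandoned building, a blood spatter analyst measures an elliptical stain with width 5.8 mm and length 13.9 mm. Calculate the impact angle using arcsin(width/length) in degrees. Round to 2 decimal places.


Blood spatter impact angle calculation:
width / length = 5.8 / 13.9 = 0.417266
angle = arcsin(0.417266)
angle = 24.66 degrees

24.66


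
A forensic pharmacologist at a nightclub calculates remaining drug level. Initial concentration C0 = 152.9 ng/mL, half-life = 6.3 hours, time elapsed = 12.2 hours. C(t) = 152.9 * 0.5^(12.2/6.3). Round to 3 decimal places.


Drug concentration decay:
Number of half-lives = t / t_half = 12.2 / 6.3 = 1.936508
Decay factor = 0.5^1.936508 = 0.26124802
C(t) = 152.9 * 0.26124802 = 39.945 ng/mL

39.945


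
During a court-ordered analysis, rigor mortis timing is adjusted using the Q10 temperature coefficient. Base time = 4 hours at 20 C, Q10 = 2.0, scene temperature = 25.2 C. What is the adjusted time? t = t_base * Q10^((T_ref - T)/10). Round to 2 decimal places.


Rigor mortis time adjustment:
Exponent = (T_ref - T_actual) / 10 = (20 - 25.2) / 10 = -0.52
Q10 factor = 2.0^-0.52 = 0.69737
t_adjusted = 4 * 0.69737 = 2.79 hours

2.79


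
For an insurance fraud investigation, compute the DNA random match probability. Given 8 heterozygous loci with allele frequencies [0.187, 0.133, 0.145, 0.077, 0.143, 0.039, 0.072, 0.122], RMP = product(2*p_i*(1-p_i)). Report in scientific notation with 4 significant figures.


Computing RMP for 8 loci:
Locus 1: 2 * 0.187 * 0.813 = 0.304062
Locus 2: 2 * 0.133 * 0.867 = 0.230622
Locus 3: 2 * 0.145 * 0.855 = 0.24795
Locus 4: 2 * 0.077 * 0.923 = 0.142142
Locus 5: 2 * 0.143 * 0.857 = 0.245102
Locus 6: 2 * 0.039 * 0.961 = 0.074958
Locus 7: 2 * 0.072 * 0.928 = 0.133632
Locus 8: 2 * 0.122 * 0.878 = 0.214232
RMP = 1.300e-06

1.300e-06


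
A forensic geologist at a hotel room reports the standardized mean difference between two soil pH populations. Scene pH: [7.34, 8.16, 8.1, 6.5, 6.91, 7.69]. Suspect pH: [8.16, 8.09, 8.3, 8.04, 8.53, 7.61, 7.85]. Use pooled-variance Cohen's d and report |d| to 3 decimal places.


Pooled-variance Cohen's d for soil pH comparison:
Scene mean = 44.7 / 6 = 7.45
Suspect mean = 56.58 / 7 = 8.082857
Scene sample variance s_s^2 = 0.43808
Suspect sample variance s_c^2 = 0.08879
Pooled variance = ((n_s-1)*s_s^2 + (n_c-1)*s_c^2) / (n_s + n_c - 2) = 0.247558
Pooled SD = sqrt(0.247558) = 0.497552
Mean difference = -0.632857
|d| = |-0.632857| / 0.497552 = 1.272

1.272


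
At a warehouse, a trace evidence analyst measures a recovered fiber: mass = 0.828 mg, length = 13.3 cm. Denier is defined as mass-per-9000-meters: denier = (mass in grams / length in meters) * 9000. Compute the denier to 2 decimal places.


Denier calculation:
Mass in grams = 0.828 mg / 1000 = 0.000828 g
Length in meters = 13.3 cm / 100 = 0.133 m
Linear density = mass / length = 0.000828 / 0.133 = 0.00622556 g/m
Denier = (g/m) * 9000 = 0.00622556 * 9000 = 56.03

56.03


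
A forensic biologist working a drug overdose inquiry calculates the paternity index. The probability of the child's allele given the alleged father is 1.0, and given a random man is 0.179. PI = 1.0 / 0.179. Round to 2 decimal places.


Paternity Index calculation:
PI = P(allele|father) / P(allele|random)
PI = 1.0 / 0.179
PI = 5.59

5.59


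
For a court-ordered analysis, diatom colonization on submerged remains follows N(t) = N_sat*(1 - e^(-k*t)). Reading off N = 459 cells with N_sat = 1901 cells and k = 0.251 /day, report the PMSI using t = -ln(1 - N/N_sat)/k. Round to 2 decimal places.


PMSI from diatom colonization curve:
N / N_sat = 459 / 1901 = 0.241452
1 - N/N_sat = 0.758548
ln(1 - N/N_sat) = -0.276349
t = -ln(1 - N/N_sat) / k = -(-0.276349) / 0.251 = 1.10 days

1.10


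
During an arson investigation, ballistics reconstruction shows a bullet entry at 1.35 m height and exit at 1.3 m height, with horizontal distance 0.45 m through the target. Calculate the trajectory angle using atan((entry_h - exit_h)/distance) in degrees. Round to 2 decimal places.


Bullet trajectory angle:
Height difference = 1.35 - 1.3 = 0.05 m
angle = atan(0.05 / 0.45)
angle = atan(0.111111)
angle = 6.34 degrees

6.34


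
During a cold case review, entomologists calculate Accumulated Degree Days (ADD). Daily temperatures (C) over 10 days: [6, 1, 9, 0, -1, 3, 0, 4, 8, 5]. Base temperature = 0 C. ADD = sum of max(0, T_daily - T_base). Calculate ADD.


Computing ADD day by day:
Day 1: max(0, 6 - 0) = 6
Day 2: max(0, 1 - 0) = 1
Day 3: max(0, 9 - 0) = 9
Day 4: max(0, 0 - 0) = 0
Day 5: max(0, -1 - 0) = 0
Day 6: max(0, 3 - 0) = 3
Day 7: max(0, 0 - 0) = 0
Day 8: max(0, 4 - 0) = 4
Day 9: max(0, 8 - 0) = 8
Day 10: max(0, 5 - 0) = 5
Total ADD = 36

36


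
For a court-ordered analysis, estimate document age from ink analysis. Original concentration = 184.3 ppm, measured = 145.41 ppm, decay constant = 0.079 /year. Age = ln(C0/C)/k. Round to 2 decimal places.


Document age estimation:
C0/C = 184.3 / 145.41 = 1.267451
ln(C0/C) = 0.237008
t = 0.237008 / 0.079 = 3.00 years

3.00


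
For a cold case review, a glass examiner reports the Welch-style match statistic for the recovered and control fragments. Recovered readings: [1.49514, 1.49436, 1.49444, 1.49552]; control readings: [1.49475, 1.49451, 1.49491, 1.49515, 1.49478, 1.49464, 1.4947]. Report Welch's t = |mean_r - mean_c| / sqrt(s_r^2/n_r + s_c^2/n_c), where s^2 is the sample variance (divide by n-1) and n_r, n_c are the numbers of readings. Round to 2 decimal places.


Welch's t-criterion for glass RI comparison:
Recovered mean = sum / n_r = 5.97946 / 4 = 1.494865
Control mean = sum / n_c = 10.46344 / 7 = 1.4947771
Recovered sample variance s_r^2 = 3.13433e-07
Control sample variance s_c^2 = 4.22571e-08
Welch SE (unpooled) = sqrt(s_r^2/n_r + s_c^2/n_c) = sqrt(7.83583e-08 + 6.03673e-09) = sqrt(8.4395e-08) = 0.000290508
|mean_r - mean_c| = 8.78571e-05
t = 8.78571e-05 / 0.000290508 = 0.30

0.30


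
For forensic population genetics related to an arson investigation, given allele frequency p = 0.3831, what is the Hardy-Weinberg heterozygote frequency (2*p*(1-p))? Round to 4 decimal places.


Hardy-Weinberg heterozygote frequency:
q = 1 - p = 1 - 0.3831 = 0.6169
2pq = 2 * 0.3831 * 0.6169 = 0.4727

0.4727


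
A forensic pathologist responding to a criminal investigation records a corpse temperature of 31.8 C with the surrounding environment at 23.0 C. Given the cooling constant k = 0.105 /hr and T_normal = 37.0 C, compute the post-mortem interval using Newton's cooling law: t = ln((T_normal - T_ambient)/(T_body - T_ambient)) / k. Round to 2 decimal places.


Using Newton's law of cooling:
t = ln((T_normal - T_ambient) / (T_body - T_ambient)) / k
T_normal - T_ambient = 14.0
T_body - T_ambient = 8.8
Ratio = 1.590909
ln(ratio) = 0.464306
t = 0.464306 / 0.105 = 4.42 hours

4.42


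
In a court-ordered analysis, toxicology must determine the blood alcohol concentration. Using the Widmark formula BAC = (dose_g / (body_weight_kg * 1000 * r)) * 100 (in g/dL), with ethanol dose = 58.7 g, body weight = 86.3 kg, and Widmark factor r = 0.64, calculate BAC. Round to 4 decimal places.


Applying the Widmark formula:
BAC = (dose_g / (body_wt * 1000 * r)) * 100
Denominator = 86.3 * 1000 * 0.64 = 55232
BAC = (58.7 / 55232) * 100
BAC = 0.1063 g/dL

0.1063


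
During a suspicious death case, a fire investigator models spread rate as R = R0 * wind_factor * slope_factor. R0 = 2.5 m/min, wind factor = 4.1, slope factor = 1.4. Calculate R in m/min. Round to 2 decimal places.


Fire spread rate calculation:
R = R0 * wind_factor * slope_factor
= 2.5 * 4.1 * 1.4
= 10.25 * 1.4
= 14.35 m/min

14.35


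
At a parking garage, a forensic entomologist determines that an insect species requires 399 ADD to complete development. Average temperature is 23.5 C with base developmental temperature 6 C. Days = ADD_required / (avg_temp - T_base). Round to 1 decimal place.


Insect development time:
Effective temperature = avg_temp - T_base = 23.5 - 6 = 17.5 C
Days = ADD / effective_temp = 399 / 17.5 = 22.8 days

22.8


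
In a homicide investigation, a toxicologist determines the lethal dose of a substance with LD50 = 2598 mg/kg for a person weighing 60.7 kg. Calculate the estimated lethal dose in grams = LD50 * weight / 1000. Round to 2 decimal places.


Lethal dose calculation:
Lethal dose = LD50 * body_weight / 1000
= 2598 * 60.7 / 1000
= 157698.6 / 1000
= 157.70 g

157.70


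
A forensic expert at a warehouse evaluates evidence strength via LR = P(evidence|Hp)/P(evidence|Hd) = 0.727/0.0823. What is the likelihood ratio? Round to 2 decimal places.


Likelihood ratio calculation:
LR = P(E|Hp) / P(E|Hd)
LR = 0.727 / 0.0823
LR = 8.83

8.83


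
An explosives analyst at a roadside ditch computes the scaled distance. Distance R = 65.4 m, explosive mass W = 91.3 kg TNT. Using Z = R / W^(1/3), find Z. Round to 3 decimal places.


Scaled distance calculation:
W^(1/3) = 91.3^(1/3) = 4.502879
Z = R / W^(1/3) = 65.4 / 4.502879
Z = 14.524 m/kg^(1/3)

14.524


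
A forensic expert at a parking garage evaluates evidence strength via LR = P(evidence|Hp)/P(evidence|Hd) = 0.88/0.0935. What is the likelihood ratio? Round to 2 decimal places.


Likelihood ratio calculation:
LR = P(E|Hp) / P(E|Hd)
LR = 0.88 / 0.0935
LR = 9.41

9.41


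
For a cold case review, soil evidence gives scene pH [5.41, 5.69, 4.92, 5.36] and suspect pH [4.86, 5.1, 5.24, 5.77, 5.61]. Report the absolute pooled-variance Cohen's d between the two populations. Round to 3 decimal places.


Pooled-variance Cohen's d for soil pH comparison:
Scene mean = 21.38 / 4 = 5.345
Suspect mean = 26.58 / 5 = 5.316
Scene sample variance s_s^2 = 0.101367
Suspect sample variance s_c^2 = 0.13823
Pooled variance = ((n_s-1)*s_s^2 + (n_c-1)*s_c^2) / (n_s + n_c - 2) = 0.122431
Pooled SD = sqrt(0.122431) = 0.349901
Mean difference = 0.029
|d| = |0.029| / 0.349901 = 0.083

0.083


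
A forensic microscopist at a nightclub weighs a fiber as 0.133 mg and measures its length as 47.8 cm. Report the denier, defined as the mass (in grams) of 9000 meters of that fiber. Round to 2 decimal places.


Denier calculation:
Mass in grams = 0.133 mg / 1000 = 0.000133 g
Length in meters = 47.8 cm / 100 = 0.478 m
Linear density = mass / length = 0.000133 / 0.478 = 0.00027824 g/m
Denier = (g/m) * 9000 = 0.00027824 * 9000 = 2.50

2.50


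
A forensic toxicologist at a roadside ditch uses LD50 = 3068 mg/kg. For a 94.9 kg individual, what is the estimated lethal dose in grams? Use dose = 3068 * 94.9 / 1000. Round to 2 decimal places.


Lethal dose calculation:
Lethal dose = LD50 * body_weight / 1000
= 3068 * 94.9 / 1000
= 291153.2 / 1000
= 291.15 g

291.15


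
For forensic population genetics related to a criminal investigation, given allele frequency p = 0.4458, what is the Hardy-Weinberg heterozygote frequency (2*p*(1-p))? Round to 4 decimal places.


Hardy-Weinberg heterozygote frequency:
q = 1 - p = 1 - 0.4458 = 0.5542
2pq = 2 * 0.4458 * 0.5542 = 0.4941

0.4941


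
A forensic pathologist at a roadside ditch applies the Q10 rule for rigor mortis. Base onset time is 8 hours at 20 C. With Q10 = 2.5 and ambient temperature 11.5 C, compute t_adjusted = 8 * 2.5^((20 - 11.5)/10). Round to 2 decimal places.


Rigor mortis time adjustment:
Exponent = (T_ref - T_actual) / 10 = (20 - 11.5) / 10 = 0.85
Q10 factor = 2.5^0.85 = 2.17896
t_adjusted = 8 * 2.17896 = 17.43 hours

17.43


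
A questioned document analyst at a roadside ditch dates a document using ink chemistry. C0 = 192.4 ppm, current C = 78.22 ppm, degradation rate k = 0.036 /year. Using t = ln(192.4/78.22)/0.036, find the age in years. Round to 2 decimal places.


Document age estimation:
C0/C = 192.4 / 78.22 = 2.459729
ln(C0/C) = 0.900051
t = 0.900051 / 0.036 = 25.00 years

25.00


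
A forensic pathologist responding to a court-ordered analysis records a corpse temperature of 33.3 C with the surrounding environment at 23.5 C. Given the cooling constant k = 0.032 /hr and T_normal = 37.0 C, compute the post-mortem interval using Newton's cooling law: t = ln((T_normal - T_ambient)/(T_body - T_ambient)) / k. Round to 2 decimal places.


Using Newton's law of cooling:
t = ln((T_normal - T_ambient) / (T_body - T_ambient)) / k
T_normal - T_ambient = 13.5
T_body - T_ambient = 9.8
Ratio = 1.377551
ln(ratio) = 0.320307
t = 0.320307 / 0.032 = 10.01 hours

10.01


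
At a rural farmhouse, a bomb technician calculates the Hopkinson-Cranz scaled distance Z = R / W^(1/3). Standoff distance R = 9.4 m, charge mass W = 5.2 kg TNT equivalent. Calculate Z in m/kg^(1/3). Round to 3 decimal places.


Scaled distance calculation:
W^(1/3) = 5.2^(1/3) = 1.732478
Z = R / W^(1/3) = 9.4 / 1.732478
Z = 5.426 m/kg^(1/3)

5.426


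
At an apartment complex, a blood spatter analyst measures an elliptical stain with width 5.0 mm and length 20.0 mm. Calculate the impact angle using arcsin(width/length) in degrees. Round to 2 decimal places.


Blood spatter impact angle calculation:
width / length = 5.0 / 20.0 = 0.25
angle = arcsin(0.25)
angle = 14.48 degrees

14.48


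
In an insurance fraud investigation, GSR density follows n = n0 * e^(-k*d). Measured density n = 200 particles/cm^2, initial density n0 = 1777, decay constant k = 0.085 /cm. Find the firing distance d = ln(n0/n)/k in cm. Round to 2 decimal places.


GSR distance calculation:
n0/n = 1777 / 200 = 8.885
ln(n0/n) = 2.184364
d = 2.184364 / 0.085 = 25.70 cm

25.70


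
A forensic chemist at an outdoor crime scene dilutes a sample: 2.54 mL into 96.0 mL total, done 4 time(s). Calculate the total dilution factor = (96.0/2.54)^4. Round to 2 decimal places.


Dilution factor calculation:
Single dilution = V_total / V_sample = 96.0 / 2.54 ≈ 37.795276
Number of dilutions = 4
Total DF = (96.0 / 2.54)^4 (full precision, rounded at the end) = 2040563.27

2040563.27


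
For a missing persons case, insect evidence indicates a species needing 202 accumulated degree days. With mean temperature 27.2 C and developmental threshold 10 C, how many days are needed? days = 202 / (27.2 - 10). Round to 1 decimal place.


Insect development time:
Effective temperature = avg_temp - T_base = 27.2 - 10 = 17.2 C
Days = ADD / effective_temp = 202 / 17.2 = 11.7 days

11.7


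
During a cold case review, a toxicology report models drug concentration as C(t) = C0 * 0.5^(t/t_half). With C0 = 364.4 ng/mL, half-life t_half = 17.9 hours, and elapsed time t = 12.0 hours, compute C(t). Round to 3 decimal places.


Drug concentration decay:
Number of half-lives = t / t_half = 12.0 / 17.9 = 0.670391
Decay factor = 0.5^0.670391 = 0.62833637
C(t) = 364.4 * 0.62833637 = 228.966 ng/mL

228.966


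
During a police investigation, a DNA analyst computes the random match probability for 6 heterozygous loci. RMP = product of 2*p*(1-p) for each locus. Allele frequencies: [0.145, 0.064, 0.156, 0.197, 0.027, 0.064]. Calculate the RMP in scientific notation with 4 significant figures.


Computing RMP for 6 loci:
Locus 1: 2 * 0.145 * 0.855 = 0.24795
Locus 2: 2 * 0.064 * 0.936 = 0.119808
Locus 3: 2 * 0.156 * 0.844 = 0.263328
Locus 4: 2 * 0.197 * 0.803 = 0.316382
Locus 5: 2 * 0.027 * 0.973 = 0.052542
Locus 6: 2 * 0.064 * 0.936 = 0.119808
RMP = 1.558e-05

1.558e-05


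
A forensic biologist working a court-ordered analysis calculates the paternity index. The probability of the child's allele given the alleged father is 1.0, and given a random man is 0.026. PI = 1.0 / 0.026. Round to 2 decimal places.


Paternity Index calculation:
PI = P(allele|father) / P(allele|random)
PI = 1.0 / 0.026
PI = 38.46

38.46


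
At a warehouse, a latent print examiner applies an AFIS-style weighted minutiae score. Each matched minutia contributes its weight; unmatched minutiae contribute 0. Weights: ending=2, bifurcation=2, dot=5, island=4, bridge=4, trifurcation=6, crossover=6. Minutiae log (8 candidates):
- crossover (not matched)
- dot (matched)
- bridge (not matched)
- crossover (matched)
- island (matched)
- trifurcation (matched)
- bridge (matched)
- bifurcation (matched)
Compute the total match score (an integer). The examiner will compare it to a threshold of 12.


Weighted minutiae match score:
  crossover: not matched, +0
  dot: matched, +5 (running total 5)
  bridge: not matched, +0
  crossover: matched, +6 (running total 11)
  island: matched, +4 (running total 15)
  trifurcation: matched, +6 (running total 21)
  bridge: matched, +4 (running total 25)
  bifurcation: matched, +2 (running total 27)
Total score = 27
Threshold = 12; verdict = identification

27


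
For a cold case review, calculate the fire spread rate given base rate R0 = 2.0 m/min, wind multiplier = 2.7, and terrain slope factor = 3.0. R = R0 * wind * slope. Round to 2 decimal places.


Fire spread rate calculation:
R = R0 * wind_factor * slope_factor
= 2.0 * 2.7 * 3.0
= 5.4 * 3.0
= 16.20 m/min

16.20


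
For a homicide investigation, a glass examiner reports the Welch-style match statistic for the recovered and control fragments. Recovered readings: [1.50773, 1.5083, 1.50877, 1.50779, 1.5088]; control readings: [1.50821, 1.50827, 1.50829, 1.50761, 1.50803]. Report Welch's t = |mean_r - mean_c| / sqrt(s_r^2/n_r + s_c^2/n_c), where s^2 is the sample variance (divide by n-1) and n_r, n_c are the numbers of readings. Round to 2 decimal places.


Welch's t-criterion for glass RI comparison:
Recovered mean = sum / n_r = 7.54139 / 5 = 1.508278
Control mean = sum / n_c = 7.54041 / 5 = 1.508082
Recovered sample variance s_r^2 = 2.6337e-07
Control sample variance s_c^2 = 8.012e-08
Welch SE (unpooled) = sqrt(s_r^2/n_r + s_c^2/n_c) = sqrt(5.2674e-08 + 1.6024e-08) = sqrt(6.8698e-08) = 0.000262103
|mean_r - mean_c| = 0.000196
t = 0.000196 / 0.000262103 = 0.75

0.75


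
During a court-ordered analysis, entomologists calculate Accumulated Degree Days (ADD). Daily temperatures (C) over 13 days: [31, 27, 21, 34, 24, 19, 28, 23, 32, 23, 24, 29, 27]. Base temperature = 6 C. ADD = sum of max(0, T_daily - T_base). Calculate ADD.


Computing ADD day by day:
Day 1: max(0, 31 - 6) = 25
Day 2: max(0, 27 - 6) = 21
Day 3: max(0, 21 - 6) = 15
Day 4: max(0, 34 - 6) = 28
Day 5: max(0, 24 - 6) = 18
Day 6: max(0, 19 - 6) = 13
Day 7: max(0, 28 - 6) = 22
Day 8: max(0, 23 - 6) = 17
Day 9: max(0, 32 - 6) = 26
Day 10: max(0, 23 - 6) = 17
Day 11: max(0, 24 - 6) = 18
Day 12: max(0, 29 - 6) = 23
Day 13: max(0, 27 - 6) = 21
Total ADD = 264

264


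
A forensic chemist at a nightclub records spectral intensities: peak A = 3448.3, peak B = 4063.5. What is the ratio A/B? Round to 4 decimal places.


Spectral peak ratio:
Peak A = 3448.3 counts
Peak B = 4063.5 counts
Ratio = 3448.3 / 4063.5 = 0.8486

0.8486


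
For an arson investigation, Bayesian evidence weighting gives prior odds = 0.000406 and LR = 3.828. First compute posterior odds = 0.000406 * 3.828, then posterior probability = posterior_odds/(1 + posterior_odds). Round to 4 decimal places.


Bayesian evidence evaluation:
Posterior odds = prior_odds * LR = 0.000406 * 3.828 = 0.001554168
Posterior probability = posterior_odds / (1 + posterior_odds)
= 0.001554168 / (1 + 0.001554168)
= 0.001554168 / 1.001554168
= 0.0016

0.0016


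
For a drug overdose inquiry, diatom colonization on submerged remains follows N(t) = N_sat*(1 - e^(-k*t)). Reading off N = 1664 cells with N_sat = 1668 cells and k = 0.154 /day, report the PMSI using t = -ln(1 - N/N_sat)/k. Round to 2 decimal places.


PMSI from diatom colonization curve:
N / N_sat = 1664 / 1668 = 0.997602
1 - N/N_sat = 0.002398
ln(1 - N/N_sat) = -6.03312
t = -ln(1 - N/N_sat) / k = -(-6.03312) / 0.154 = 39.18 days

39.18


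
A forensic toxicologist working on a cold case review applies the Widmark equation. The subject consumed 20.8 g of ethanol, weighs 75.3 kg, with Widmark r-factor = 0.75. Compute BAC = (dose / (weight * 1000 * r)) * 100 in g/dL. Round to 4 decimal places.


Applying the Widmark formula:
BAC = (dose_g / (body_wt * 1000 * r)) * 100
Denominator = 75.3 * 1000 * 0.75 = 56475
BAC = (20.8 / 56475) * 100
BAC = 0.0368 g/dL

0.0368


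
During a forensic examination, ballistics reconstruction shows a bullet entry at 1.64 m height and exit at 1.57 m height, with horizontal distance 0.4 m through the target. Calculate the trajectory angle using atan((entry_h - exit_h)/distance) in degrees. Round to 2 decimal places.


Bullet trajectory angle:
Height difference = 1.64 - 1.57 = 0.07 m
angle = atan(0.07 / 0.4)
angle = atan(0.175)
angle = 9.93 degrees

9.93


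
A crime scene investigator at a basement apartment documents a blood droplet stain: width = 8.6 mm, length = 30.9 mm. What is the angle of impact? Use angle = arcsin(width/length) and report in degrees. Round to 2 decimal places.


Blood spatter impact angle calculation:
width / length = 8.6 / 30.9 = 0.278317
angle = arcsin(0.278317)
angle = 16.16 degrees

16.16


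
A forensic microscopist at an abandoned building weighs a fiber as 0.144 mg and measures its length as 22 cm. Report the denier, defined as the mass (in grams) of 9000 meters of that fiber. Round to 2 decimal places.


Denier calculation:
Mass in grams = 0.144 mg / 1000 = 0.000144 g
Length in meters = 22 cm / 100 = 0.22 m
Linear density = mass / length = 0.000144 / 0.22 = 0.00065455 g/m
Denier = (g/m) * 9000 = 0.00065455 * 9000 = 5.89

5.89


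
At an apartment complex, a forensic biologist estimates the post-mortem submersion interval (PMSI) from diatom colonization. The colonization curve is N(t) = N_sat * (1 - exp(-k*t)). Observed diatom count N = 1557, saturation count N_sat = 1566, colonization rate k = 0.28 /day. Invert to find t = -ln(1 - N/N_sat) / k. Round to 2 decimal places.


PMSI from diatom colonization curve:
N / N_sat = 1557 / 1566 = 0.994253
1 - N/N_sat = 0.005747
ln(1 - N/N_sat) = -5.159077
t = -ln(1 - N/N_sat) / k = -(-5.159077) / 0.28 = 18.43 days

18.43


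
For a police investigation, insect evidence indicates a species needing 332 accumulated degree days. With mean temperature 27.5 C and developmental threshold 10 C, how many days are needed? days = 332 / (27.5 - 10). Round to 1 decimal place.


Insect development time:
Effective temperature = avg_temp - T_base = 27.5 - 10 = 17.5 C
Days = ADD / effective_temp = 332 / 17.5 = 19.0 days

19.0


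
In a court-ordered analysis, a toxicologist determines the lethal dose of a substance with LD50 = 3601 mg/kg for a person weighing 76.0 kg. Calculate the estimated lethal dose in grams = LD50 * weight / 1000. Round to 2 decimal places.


Lethal dose calculation:
Lethal dose = LD50 * body_weight / 1000
= 3601 * 76.0 / 1000
= 273676 / 1000
= 273.68 g

273.68


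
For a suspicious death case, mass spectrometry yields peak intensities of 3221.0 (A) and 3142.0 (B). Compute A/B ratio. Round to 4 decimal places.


Spectral peak ratio:
Peak A = 3221.0 counts
Peak B = 3142.0 counts
Ratio = 3221.0 / 3142.0 = 1.0251

1.0251


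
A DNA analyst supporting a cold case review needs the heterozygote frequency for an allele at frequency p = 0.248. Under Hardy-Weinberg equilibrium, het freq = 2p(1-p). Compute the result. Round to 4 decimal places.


Hardy-Weinberg heterozygote frequency:
q = 1 - p = 1 - 0.248 = 0.752
2pq = 2 * 0.248 * 0.752 = 0.3730

0.3730


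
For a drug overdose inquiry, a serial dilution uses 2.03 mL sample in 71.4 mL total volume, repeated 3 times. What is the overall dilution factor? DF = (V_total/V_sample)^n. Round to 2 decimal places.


Dilution factor calculation:
Single dilution = V_total / V_sample = 71.4 / 2.03 ≈ 35.172414
Number of dilutions = 3
Total DF = (71.4 / 2.03)^3 (full precision, rounded at the end) = 43511.75

43511.75


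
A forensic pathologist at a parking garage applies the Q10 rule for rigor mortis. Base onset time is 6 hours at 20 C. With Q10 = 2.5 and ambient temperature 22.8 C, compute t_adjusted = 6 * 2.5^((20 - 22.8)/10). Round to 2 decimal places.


Rigor mortis time adjustment:
Exponent = (T_ref - T_actual) / 10 = (20 - 22.8) / 10 = -0.28
Q10 factor = 2.5^-0.28 = 0.77371
t_adjusted = 6 * 0.77371 = 4.64 hours

4.64


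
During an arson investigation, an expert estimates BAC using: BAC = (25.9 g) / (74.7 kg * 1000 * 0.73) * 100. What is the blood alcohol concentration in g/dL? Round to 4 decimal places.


Applying the Widmark formula:
BAC = (dose_g / (body_wt * 1000 * r)) * 100
Denominator = 74.7 * 1000 * 0.73 = 54531
BAC = (25.9 / 54531) * 100
BAC = 0.0475 g/dL

0.0475


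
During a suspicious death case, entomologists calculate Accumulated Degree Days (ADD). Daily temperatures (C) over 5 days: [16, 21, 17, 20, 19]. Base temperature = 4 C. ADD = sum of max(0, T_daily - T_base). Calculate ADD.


Computing ADD day by day:
Day 1: max(0, 16 - 4) = 12
Day 2: max(0, 21 - 4) = 17
Day 3: max(0, 17 - 4) = 13
Day 4: max(0, 20 - 4) = 16
Day 5: max(0, 19 - 4) = 15
Total ADD = 73

73


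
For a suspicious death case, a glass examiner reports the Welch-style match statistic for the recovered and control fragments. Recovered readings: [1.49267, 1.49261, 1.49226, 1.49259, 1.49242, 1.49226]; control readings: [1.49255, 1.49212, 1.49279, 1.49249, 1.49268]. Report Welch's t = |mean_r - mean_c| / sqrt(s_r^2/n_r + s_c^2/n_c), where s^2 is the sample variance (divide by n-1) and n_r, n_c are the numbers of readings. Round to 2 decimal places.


Welch's t-criterion for glass RI comparison:
Recovered mean = sum / n_r = 8.95481 / 6 = 1.4924683
Control mean = sum / n_c = 7.46263 / 5 = 1.492526
Recovered sample variance s_r^2 = 3.29367e-08
Control sample variance s_c^2 = 6.503e-08
Welch SE (unpooled) = sqrt(s_r^2/n_r + s_c^2/n_c) = sqrt(5.48944e-09 + 1.3006e-08) = sqrt(1.84954e-08) = 0.000135998
|mean_r - mean_c| = 5.76667e-05
t = 5.76667e-05 / 0.000135998 = 0.42

0.42


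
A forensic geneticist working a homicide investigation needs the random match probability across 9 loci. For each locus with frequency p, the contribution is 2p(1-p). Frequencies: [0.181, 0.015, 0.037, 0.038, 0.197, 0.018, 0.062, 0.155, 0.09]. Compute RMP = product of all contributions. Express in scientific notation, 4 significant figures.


Computing RMP for 9 loci:
Locus 1: 2 * 0.181 * 0.819 = 0.296478
Locus 2: 2 * 0.015 * 0.985 = 0.02955
Locus 3: 2 * 0.037 * 0.963 = 0.071262
Locus 4: 2 * 0.038 * 0.962 = 0.073112
Locus 5: 2 * 0.197 * 0.803 = 0.316382
Locus 6: 2 * 0.018 * 0.982 = 0.035352
Locus 7: 2 * 0.062 * 0.938 = 0.116312
Locus 8: 2 * 0.155 * 0.845 = 0.26195
Locus 9: 2 * 0.09 * 0.91 = 0.1638
RMP = 2.548e-09

2.548e-09


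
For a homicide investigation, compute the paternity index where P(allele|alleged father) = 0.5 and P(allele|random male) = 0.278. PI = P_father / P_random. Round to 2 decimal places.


Paternity Index calculation:
PI = P(allele|father) / P(allele|random)
PI = 0.5 / 0.278
PI = 1.80

1.80


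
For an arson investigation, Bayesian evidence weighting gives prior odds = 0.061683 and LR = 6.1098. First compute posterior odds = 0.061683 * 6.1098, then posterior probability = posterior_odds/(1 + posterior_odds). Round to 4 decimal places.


Bayesian evidence evaluation:
Posterior odds = prior_odds * LR = 0.061683 * 6.1098 = 0.3768708
Posterior probability = posterior_odds / (1 + posterior_odds)
= 0.3768708 / (1 + 0.3768708)
= 0.3768708 / 1.3768708
= 0.2737

0.2737


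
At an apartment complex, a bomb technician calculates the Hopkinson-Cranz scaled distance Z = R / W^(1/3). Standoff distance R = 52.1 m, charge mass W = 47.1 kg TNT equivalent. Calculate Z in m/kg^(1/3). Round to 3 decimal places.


Scaled distance calculation:
W^(1/3) = 47.1^(1/3) = 3.611384
Z = R / W^(1/3) = 52.1 / 3.611384
Z = 14.427 m/kg^(1/3)

14.427


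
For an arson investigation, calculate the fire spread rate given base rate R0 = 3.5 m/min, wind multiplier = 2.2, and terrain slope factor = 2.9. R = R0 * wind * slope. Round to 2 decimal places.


Fire spread rate calculation:
R = R0 * wind_factor * slope_factor
= 3.5 * 2.2 * 2.9
= 7.7 * 2.9
= 22.33 m/min

22.33


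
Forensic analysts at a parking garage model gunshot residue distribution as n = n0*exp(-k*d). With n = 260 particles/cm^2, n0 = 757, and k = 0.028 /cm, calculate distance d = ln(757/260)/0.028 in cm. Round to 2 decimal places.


GSR distance calculation:
n0/n = 757 / 260 = 2.911538
ln(n0/n) = 1.068681
d = 1.068681 / 0.028 = 38.17 cm

38.17


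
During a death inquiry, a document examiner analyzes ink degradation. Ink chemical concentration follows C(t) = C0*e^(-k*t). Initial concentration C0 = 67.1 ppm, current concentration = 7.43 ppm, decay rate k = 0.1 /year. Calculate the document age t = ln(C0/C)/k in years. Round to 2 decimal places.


Document age estimation:
C0/C = 67.1 / 7.43 = 9.030956
ln(C0/C) = 2.200658
t = 2.200658 / 0.1 = 22.01 years

22.01


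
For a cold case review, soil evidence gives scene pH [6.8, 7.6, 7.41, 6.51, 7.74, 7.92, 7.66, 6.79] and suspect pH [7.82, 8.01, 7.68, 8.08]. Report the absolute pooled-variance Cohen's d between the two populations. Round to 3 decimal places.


Pooled-variance Cohen's d for soil pH comparison:
Scene mean = 58.43 / 8 = 7.30375
Suspect mean = 31.59 / 4 = 7.8975
Scene sample variance s_s^2 = 0.277684
Suspect sample variance s_c^2 = 0.033092
Pooled variance = ((n_s-1)*s_s^2 + (n_c-1)*s_c^2) / (n_s + n_c - 2) = 0.204306
Pooled SD = sqrt(0.204306) = 0.452002
Mean difference = -0.59375
|d| = |-0.59375| / 0.452002 = 1.314

1.314


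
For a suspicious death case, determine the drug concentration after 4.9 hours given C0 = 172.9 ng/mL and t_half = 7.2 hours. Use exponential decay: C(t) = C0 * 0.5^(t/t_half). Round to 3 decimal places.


Drug concentration decay:
Number of half-lives = t / t_half = 4.9 / 7.2 = 0.680556
Decay factor = 0.5^0.680556 = 0.62392477
C(t) = 172.9 * 0.62392477 = 107.877 ng/mL

107.877


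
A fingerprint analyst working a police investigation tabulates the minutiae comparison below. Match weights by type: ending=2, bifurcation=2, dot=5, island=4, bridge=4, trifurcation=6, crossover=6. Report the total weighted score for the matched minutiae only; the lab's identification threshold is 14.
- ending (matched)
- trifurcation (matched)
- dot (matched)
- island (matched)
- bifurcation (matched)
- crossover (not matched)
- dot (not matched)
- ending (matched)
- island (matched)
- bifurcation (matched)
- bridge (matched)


Weighted minutiae match score:
  ending: matched, +2 (running total 2)
  trifurcation: matched, +6 (running total 8)
  dot: matched, +5 (running total 13)
  island: matched, +4 (running total 17)
  bifurcation: matched, +2 (running total 19)
  crossover: not matched, +0
  dot: not matched, +0
  ending: matched, +2 (running total 21)
  island: matched, +4 (running total 25)
  bifurcation: matched, +2 (running total 27)
  bridge: matched, +4 (running total 31)
Total score = 31
Threshold = 14; verdict = identification

31
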